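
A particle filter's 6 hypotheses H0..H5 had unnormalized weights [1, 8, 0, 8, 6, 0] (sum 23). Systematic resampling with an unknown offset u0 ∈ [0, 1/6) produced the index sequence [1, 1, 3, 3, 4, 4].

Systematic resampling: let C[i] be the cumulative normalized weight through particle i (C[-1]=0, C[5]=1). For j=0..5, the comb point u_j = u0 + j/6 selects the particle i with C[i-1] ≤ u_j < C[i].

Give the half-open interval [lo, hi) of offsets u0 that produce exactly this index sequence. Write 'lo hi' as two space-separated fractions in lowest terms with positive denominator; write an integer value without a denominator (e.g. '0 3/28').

5/69 1/6

C = [1/23, 9/23, 9/23, 17/23, 1, 1]
j=0 picked index 1: u0 ∈ [1/23, 9/23)
j=1 picked index 1: u0 ∈ [-17/138, 31/138)
j=2 picked index 3: u0 ∈ [4/69, 28/69)
j=3 picked index 3: u0 ∈ [-5/46, 11/46)
j=4 picked index 4: u0 ∈ [5/69, 1/3)
j=5 picked index 4: u0 ∈ [-13/138, 1/6)
intersection: [5/69, 1/6)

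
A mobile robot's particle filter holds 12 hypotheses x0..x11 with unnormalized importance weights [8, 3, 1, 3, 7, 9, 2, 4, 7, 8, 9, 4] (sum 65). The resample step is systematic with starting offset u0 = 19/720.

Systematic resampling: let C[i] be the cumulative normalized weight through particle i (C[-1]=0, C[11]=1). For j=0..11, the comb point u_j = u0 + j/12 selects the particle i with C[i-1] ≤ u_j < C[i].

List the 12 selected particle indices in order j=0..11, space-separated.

0 0 3 4 5 5 7 8 9 9 10 11

C = [8/65, 11/65, 12/65, 3/13, 22/65, 31/65, 33/65, 37/65, 44/65, 4/5, 61/65, 1]
j=0: u_0=19/720 ∈ [0, 8/65) → index 0
j=1: u_1=79/720 ∈ [0, 8/65) → index 0
j=2: u_2=139/720 ∈ [12/65, 3/13) → index 3
j=3: u_3=199/720 ∈ [3/13, 22/65) → index 4
j=4: u_4=259/720 ∈ [22/65, 31/65) → index 5
j=5: u_5=319/720 ∈ [22/65, 31/65) → index 5
j=6: u_6=379/720 ∈ [33/65, 37/65) → index 7
j=7: u_7=439/720 ∈ [37/65, 44/65) → index 8
j=8: u_8=499/720 ∈ [44/65, 4/5) → index 9
j=9: u_9=559/720 ∈ [44/65, 4/5) → index 9
j=10: u_10=619/720 ∈ [4/5, 61/65) → index 10
j=11: u_11=679/720 ∈ [61/65, 1) → index 11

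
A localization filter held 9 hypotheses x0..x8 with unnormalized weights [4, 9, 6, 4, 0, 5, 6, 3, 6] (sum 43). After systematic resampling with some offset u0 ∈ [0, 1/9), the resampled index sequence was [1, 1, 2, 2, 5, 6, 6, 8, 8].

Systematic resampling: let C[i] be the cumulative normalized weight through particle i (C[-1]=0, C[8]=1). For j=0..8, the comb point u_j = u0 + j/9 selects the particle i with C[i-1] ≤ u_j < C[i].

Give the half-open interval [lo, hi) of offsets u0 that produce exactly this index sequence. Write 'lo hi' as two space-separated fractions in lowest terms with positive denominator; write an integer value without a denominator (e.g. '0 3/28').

C = [4/43, 13/43, 19/43, 23/43, 23/43, 28/43, 34/43, 37/43, 1]
j=0 picked index 1: u0 ∈ [4/43, 13/43)
j=1 picked index 1: u0 ∈ [-7/387, 74/387)
j=2 picked index 2: u0 ∈ [31/387, 85/387)
j=3 picked index 2: u0 ∈ [-4/129, 14/129)
j=4 picked index 5: u0 ∈ [35/387, 80/387)
j=5 picked index 6: u0 ∈ [37/387, 91/387)
j=6 picked index 6: u0 ∈ [-2/129, 16/129)
j=7 picked index 8: u0 ∈ [32/387, 2/9)
j=8 picked index 8: u0 ∈ [-11/387, 1/9)
intersection: [37/387, 14/129)

37/387 14/129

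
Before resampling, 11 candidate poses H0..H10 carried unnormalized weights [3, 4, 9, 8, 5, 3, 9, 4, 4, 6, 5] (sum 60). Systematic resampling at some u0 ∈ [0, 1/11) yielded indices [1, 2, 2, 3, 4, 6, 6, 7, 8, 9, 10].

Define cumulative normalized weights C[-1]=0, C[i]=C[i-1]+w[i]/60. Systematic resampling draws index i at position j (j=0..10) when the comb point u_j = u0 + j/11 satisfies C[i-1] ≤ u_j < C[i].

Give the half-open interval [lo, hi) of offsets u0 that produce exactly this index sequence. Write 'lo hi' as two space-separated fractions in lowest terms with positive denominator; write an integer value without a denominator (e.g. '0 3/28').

13/165 14/165

C = [1/20, 7/60, 4/15, 2/5, 29/60, 8/15, 41/60, 3/4, 49/60, 11/12, 1]
j=0 picked index 1: u0 ∈ [1/20, 7/60)
j=1 picked index 2: u0 ∈ [17/660, 29/165)
j=2 picked index 2: u0 ∈ [-43/660, 14/165)
j=3 picked index 3: u0 ∈ [-1/165, 7/55)
j=4 picked index 4: u0 ∈ [2/55, 79/660)
j=5 picked index 6: u0 ∈ [13/165, 151/660)
j=6 picked index 6: u0 ∈ [-2/165, 91/660)
j=7 picked index 7: u0 ∈ [31/660, 5/44)
j=8 picked index 8: u0 ∈ [1/44, 59/660)
j=9 picked index 9: u0 ∈ [-1/660, 13/132)
j=10 picked index 10: u0 ∈ [1/132, 1/11)
intersection: [13/165, 14/165)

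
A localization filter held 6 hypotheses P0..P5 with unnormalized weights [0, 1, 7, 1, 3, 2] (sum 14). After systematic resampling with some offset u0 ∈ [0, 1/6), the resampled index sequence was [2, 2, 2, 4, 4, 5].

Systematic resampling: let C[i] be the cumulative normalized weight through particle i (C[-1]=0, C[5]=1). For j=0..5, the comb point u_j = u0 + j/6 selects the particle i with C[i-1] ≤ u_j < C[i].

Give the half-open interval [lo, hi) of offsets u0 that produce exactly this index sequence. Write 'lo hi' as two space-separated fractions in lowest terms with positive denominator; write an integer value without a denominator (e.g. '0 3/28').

C = [0, 1/14, 4/7, 9/14, 6/7, 1]
j=0 picked index 2: u0 ∈ [1/14, 4/7)
j=1 picked index 2: u0 ∈ [-2/21, 17/42)
j=2 picked index 2: u0 ∈ [-11/42, 5/21)
j=3 picked index 4: u0 ∈ [1/7, 5/14)
j=4 picked index 4: u0 ∈ [-1/42, 4/21)
j=5 picked index 5: u0 ∈ [1/42, 1/6)
intersection: [1/7, 1/6)

1/7 1/6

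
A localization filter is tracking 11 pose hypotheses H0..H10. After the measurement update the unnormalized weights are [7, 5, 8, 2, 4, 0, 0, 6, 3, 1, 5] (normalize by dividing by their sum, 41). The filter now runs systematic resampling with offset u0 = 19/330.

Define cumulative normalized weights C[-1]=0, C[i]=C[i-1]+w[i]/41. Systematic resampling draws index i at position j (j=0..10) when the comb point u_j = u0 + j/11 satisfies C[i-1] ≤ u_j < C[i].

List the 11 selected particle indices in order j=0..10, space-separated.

0 0 1 2 2 3 4 7 8 9 10

C = [7/41, 12/41, 20/41, 22/41, 26/41, 26/41, 26/41, 32/41, 35/41, 36/41, 1]
j=0: u_0=19/330 ∈ [0, 7/41) → index 0
j=1: u_1=49/330 ∈ [0, 7/41) → index 0
j=2: u_2=79/330 ∈ [7/41, 12/41) → index 1
j=3: u_3=109/330 ∈ [12/41, 20/41) → index 2
j=4: u_4=139/330 ∈ [12/41, 20/41) → index 2
j=5: u_5=169/330 ∈ [20/41, 22/41) → index 3
j=6: u_6=199/330 ∈ [22/41, 26/41) → index 4
j=7: u_7=229/330 ∈ [26/41, 32/41) → index 7
j=8: u_8=259/330 ∈ [32/41, 35/41) → index 8
j=9: u_9=289/330 ∈ [35/41, 36/41) → index 9
j=10: u_10=29/30 ∈ [36/41, 1) → index 10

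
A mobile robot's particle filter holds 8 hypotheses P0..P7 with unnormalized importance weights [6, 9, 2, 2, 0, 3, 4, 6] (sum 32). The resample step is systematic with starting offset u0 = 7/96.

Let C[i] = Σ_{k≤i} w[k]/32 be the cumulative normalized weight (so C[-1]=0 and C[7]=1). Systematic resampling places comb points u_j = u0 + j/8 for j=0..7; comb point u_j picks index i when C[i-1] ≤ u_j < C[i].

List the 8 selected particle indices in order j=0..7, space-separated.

C = [3/16, 15/32, 17/32, 19/32, 19/32, 11/16, 13/16, 1]
j=0: u_0=7/96 ∈ [0, 3/16) → index 0
j=1: u_1=19/96 ∈ [3/16, 15/32) → index 1
j=2: u_2=31/96 ∈ [3/16, 15/32) → index 1
j=3: u_3=43/96 ∈ [3/16, 15/32) → index 1
j=4: u_4=55/96 ∈ [17/32, 19/32) → index 3
j=5: u_5=67/96 ∈ [11/16, 13/16) → index 6
j=6: u_6=79/96 ∈ [13/16, 1) → index 7
j=7: u_7=91/96 ∈ [13/16, 1) → index 7

0 1 1 1 3 6 7 7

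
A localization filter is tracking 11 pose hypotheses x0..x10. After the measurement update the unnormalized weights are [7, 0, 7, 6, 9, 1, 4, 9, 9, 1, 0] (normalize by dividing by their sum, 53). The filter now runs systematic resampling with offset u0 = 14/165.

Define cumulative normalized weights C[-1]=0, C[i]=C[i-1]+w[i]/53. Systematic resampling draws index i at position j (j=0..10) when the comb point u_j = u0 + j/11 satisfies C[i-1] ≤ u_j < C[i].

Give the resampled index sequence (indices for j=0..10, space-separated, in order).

0 2 3 3 4 4 6 7 8 8 9

C = [7/53, 7/53, 14/53, 20/53, 29/53, 30/53, 34/53, 43/53, 52/53, 1, 1]
j=0: u_0=14/165 ∈ [0, 7/53) → index 0
j=1: u_1=29/165 ∈ [7/53, 14/53) → index 2
j=2: u_2=4/15 ∈ [14/53, 20/53) → index 3
j=3: u_3=59/165 ∈ [14/53, 20/53) → index 3
j=4: u_4=74/165 ∈ [20/53, 29/53) → index 4
j=5: u_5=89/165 ∈ [20/53, 29/53) → index 4
j=6: u_6=104/165 ∈ [30/53, 34/53) → index 6
j=7: u_7=119/165 ∈ [34/53, 43/53) → index 7
j=8: u_8=134/165 ∈ [43/53, 52/53) → index 8
j=9: u_9=149/165 ∈ [43/53, 52/53) → index 8
j=10: u_10=164/165 ∈ [52/53, 1) → index 9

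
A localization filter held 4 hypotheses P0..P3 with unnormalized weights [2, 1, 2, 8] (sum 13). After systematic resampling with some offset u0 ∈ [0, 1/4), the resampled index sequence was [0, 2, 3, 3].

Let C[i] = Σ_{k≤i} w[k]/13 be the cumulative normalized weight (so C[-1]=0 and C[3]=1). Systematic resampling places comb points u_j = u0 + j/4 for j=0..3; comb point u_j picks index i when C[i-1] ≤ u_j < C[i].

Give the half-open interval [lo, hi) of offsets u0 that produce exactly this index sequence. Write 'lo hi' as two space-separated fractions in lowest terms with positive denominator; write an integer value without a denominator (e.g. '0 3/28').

0 7/52

C = [2/13, 3/13, 5/13, 1]
j=0 picked index 0: u0 ∈ [0, 2/13)
j=1 picked index 2: u0 ∈ [-1/52, 7/52)
j=2 picked index 3: u0 ∈ [-3/26, 1/2)
j=3 picked index 3: u0 ∈ [-19/52, 1/4)
intersection: [0, 7/52)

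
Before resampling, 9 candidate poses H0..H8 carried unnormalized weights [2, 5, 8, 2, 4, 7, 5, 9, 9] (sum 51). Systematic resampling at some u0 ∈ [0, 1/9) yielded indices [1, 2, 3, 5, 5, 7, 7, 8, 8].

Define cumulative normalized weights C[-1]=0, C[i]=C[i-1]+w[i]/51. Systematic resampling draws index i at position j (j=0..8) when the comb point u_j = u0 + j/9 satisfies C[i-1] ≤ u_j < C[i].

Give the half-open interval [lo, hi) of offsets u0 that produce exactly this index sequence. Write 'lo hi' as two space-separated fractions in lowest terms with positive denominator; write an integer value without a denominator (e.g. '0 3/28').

C = [2/51, 7/51, 5/17, 1/3, 7/17, 28/51, 11/17, 14/17, 1]
j=0 picked index 1: u0 ∈ [2/51, 7/51)
j=1 picked index 2: u0 ∈ [4/153, 28/153)
j=2 picked index 3: u0 ∈ [11/153, 1/9)
j=3 picked index 5: u0 ∈ [4/51, 11/51)
j=4 picked index 5: u0 ∈ [-5/153, 16/153)
j=5 picked index 7: u0 ∈ [14/153, 41/153)
j=6 picked index 7: u0 ∈ [-1/51, 8/51)
j=7 picked index 8: u0 ∈ [7/153, 2/9)
j=8 picked index 8: u0 ∈ [-10/153, 1/9)
intersection: [14/153, 16/153)

14/153 16/153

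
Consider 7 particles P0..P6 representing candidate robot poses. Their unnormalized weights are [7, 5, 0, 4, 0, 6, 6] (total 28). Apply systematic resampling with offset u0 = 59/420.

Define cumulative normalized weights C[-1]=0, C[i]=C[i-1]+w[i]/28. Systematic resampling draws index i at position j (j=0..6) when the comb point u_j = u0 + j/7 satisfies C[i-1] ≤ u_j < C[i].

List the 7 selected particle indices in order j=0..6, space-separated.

C = [1/4, 3/7, 3/7, 4/7, 4/7, 11/14, 1]
j=0: u_0=59/420 ∈ [0, 1/4) → index 0
j=1: u_1=17/60 ∈ [1/4, 3/7) → index 1
j=2: u_2=179/420 ∈ [1/4, 3/7) → index 1
j=3: u_3=239/420 ∈ [3/7, 4/7) → index 3
j=4: u_4=299/420 ∈ [4/7, 11/14) → index 5
j=5: u_5=359/420 ∈ [11/14, 1) → index 6
j=6: u_6=419/420 ∈ [11/14, 1) → index 6

0 1 1 3 5 6 6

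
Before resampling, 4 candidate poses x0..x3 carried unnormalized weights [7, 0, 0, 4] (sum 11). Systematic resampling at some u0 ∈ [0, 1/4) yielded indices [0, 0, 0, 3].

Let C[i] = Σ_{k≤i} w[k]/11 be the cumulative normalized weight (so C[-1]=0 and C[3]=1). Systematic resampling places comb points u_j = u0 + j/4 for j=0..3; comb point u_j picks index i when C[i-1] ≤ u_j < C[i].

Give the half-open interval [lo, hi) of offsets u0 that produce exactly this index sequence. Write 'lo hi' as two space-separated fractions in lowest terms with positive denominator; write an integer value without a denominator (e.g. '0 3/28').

0 3/22

C = [7/11, 7/11, 7/11, 1]
j=0 picked index 0: u0 ∈ [0, 7/11)
j=1 picked index 0: u0 ∈ [-1/4, 17/44)
j=2 picked index 0: u0 ∈ [-1/2, 3/22)
j=3 picked index 3: u0 ∈ [-5/44, 1/4)
intersection: [0, 3/22)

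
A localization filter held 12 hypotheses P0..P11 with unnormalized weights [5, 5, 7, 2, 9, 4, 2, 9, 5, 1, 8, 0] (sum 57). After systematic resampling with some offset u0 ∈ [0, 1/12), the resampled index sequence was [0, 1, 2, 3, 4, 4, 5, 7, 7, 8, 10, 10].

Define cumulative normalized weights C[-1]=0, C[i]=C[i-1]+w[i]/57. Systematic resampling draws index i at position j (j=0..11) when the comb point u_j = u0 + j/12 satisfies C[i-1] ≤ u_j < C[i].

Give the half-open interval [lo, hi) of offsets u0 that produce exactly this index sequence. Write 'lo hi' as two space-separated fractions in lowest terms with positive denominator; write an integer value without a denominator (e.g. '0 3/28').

11/228 7/114

C = [5/57, 10/57, 17/57, 1/3, 28/57, 32/57, 34/57, 43/57, 16/19, 49/57, 1, 1]
j=0 picked index 0: u0 ∈ [0, 5/57)
j=1 picked index 1: u0 ∈ [1/228, 7/76)
j=2 picked index 2: u0 ∈ [1/114, 5/38)
j=3 picked index 3: u0 ∈ [11/228, 1/12)
j=4 picked index 4: u0 ∈ [0, 3/19)
j=5 picked index 4: u0 ∈ [-1/12, 17/228)
j=6 picked index 5: u0 ∈ [-1/114, 7/114)
j=7 picked index 7: u0 ∈ [1/76, 13/76)
j=8 picked index 7: u0 ∈ [-4/57, 5/57)
j=9 picked index 8: u0 ∈ [1/228, 7/76)
j=10 picked index 10: u0 ∈ [1/38, 1/6)
j=11 picked index 10: u0 ∈ [-13/228, 1/12)
intersection: [11/228, 7/114)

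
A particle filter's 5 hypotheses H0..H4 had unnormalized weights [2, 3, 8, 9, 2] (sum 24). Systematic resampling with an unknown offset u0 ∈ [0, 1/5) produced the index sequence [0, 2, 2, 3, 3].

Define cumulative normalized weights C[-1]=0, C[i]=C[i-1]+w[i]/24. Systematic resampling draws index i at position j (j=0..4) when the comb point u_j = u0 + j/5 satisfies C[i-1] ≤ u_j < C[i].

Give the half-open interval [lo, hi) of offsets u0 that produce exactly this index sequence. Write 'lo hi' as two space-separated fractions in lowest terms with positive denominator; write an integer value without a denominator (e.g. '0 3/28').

C = [1/12, 5/24, 13/24, 11/12, 1]
j=0 picked index 0: u0 ∈ [0, 1/12)
j=1 picked index 2: u0 ∈ [1/120, 41/120)
j=2 picked index 2: u0 ∈ [-23/120, 17/120)
j=3 picked index 3: u0 ∈ [-7/120, 19/60)
j=4 picked index 3: u0 ∈ [-31/120, 7/60)
intersection: [1/120, 1/12)

1/120 1/12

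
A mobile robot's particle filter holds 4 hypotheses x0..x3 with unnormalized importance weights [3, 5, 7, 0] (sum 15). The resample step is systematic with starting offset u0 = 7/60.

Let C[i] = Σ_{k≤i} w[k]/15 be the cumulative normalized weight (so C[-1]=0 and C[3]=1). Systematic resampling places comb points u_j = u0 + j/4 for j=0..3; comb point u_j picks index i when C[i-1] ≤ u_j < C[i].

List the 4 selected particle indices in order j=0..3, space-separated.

0 1 2 2

C = [1/5, 8/15, 1, 1]
j=0: u_0=7/60 ∈ [0, 1/5) → index 0
j=1: u_1=11/30 ∈ [1/5, 8/15) → index 1
j=2: u_2=37/60 ∈ [8/15, 1) → index 2
j=3: u_3=13/15 ∈ [8/15, 1) → index 2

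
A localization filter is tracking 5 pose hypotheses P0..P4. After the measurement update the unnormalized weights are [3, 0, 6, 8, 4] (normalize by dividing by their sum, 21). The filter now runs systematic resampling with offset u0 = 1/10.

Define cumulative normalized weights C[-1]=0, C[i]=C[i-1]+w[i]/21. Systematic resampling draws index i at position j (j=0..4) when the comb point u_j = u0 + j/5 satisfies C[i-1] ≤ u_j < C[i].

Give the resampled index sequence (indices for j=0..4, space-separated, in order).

0 2 3 3 4

C = [1/7, 1/7, 3/7, 17/21, 1]
j=0: u_0=1/10 ∈ [0, 1/7) → index 0
j=1: u_1=3/10 ∈ [1/7, 3/7) → index 2
j=2: u_2=1/2 ∈ [3/7, 17/21) → index 3
j=3: u_3=7/10 ∈ [3/7, 17/21) → index 3
j=4: u_4=9/10 ∈ [17/21, 1) → index 4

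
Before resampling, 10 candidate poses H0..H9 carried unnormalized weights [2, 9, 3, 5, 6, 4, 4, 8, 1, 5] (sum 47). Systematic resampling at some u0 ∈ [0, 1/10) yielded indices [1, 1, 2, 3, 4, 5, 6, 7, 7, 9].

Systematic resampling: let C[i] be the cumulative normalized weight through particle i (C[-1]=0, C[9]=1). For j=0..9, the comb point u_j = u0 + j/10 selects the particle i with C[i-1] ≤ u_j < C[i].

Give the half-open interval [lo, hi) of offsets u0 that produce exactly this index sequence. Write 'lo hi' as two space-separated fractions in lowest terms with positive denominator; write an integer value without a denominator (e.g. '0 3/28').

C = [2/47, 11/47, 14/47, 19/47, 25/47, 29/47, 33/47, 41/47, 42/47, 1]
j=0 picked index 1: u0 ∈ [2/47, 11/47)
j=1 picked index 1: u0 ∈ [-27/470, 63/470)
j=2 picked index 2: u0 ∈ [8/235, 23/235)
j=3 picked index 3: u0 ∈ [-1/470, 49/470)
j=4 picked index 4: u0 ∈ [1/235, 31/235)
j=5 picked index 5: u0 ∈ [3/94, 11/94)
j=6 picked index 6: u0 ∈ [4/235, 24/235)
j=7 picked index 7: u0 ∈ [1/470, 81/470)
j=8 picked index 7: u0 ∈ [-23/235, 17/235)
j=9 picked index 9: u0 ∈ [-3/470, 1/10)
intersection: [2/47, 17/235)

2/47 17/235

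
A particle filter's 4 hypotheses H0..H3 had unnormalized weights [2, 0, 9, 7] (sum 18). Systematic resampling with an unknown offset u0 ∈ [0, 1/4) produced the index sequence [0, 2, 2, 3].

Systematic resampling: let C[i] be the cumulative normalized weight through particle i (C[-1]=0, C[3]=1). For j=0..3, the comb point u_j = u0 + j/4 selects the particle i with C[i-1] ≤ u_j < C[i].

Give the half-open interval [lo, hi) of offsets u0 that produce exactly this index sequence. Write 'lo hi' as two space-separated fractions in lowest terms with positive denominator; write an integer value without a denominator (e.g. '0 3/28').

C = [1/9, 1/9, 11/18, 1]
j=0 picked index 0: u0 ∈ [0, 1/9)
j=1 picked index 2: u0 ∈ [-5/36, 13/36)
j=2 picked index 2: u0 ∈ [-7/18, 1/9)
j=3 picked index 3: u0 ∈ [-5/36, 1/4)
intersection: [0, 1/9)

0 1/9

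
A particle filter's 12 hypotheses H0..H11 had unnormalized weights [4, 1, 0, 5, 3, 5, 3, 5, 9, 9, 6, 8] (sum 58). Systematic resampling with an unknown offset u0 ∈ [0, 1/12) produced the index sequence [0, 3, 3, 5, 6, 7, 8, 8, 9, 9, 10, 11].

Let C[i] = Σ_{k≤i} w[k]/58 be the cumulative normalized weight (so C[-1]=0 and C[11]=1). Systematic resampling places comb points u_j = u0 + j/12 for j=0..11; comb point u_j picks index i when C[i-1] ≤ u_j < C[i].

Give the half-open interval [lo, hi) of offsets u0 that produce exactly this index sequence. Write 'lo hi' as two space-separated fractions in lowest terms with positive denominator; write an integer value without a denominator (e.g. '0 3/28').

1/348 1/174

C = [2/29, 5/58, 5/58, 5/29, 13/58, 9/29, 21/58, 13/29, 35/58, 22/29, 25/29, 1]
j=0 picked index 0: u0 ∈ [0, 2/29)
j=1 picked index 3: u0 ∈ [1/348, 31/348)
j=2 picked index 3: u0 ∈ [-7/87, 1/174)
j=3 picked index 5: u0 ∈ [-3/116, 7/116)
j=4 picked index 6: u0 ∈ [-2/87, 5/174)
j=5 picked index 7: u0 ∈ [-19/348, 11/348)
j=6 picked index 8: u0 ∈ [-3/58, 3/29)
j=7 picked index 8: u0 ∈ [-47/348, 7/348)
j=8 picked index 9: u0 ∈ [-11/174, 8/87)
j=9 picked index 9: u0 ∈ [-17/116, 1/116)
j=10 picked index 10: u0 ∈ [-13/174, 5/174)
j=11 picked index 11: u0 ∈ [-19/348, 1/12)
intersection: [1/348, 1/174)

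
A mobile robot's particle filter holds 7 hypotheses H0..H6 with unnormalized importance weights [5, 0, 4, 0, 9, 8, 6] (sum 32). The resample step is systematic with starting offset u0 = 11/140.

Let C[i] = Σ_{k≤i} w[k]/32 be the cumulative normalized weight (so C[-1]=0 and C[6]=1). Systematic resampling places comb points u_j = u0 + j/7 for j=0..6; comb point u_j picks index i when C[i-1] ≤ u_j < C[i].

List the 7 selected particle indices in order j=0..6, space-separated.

C = [5/32, 5/32, 9/32, 9/32, 9/16, 13/16, 1]
j=0: u_0=11/140 ∈ [0, 5/32) → index 0
j=1: u_1=31/140 ∈ [5/32, 9/32) → index 2
j=2: u_2=51/140 ∈ [9/32, 9/16) → index 4
j=3: u_3=71/140 ∈ [9/32, 9/16) → index 4
j=4: u_4=13/20 ∈ [9/16, 13/16) → index 5
j=5: u_5=111/140 ∈ [9/16, 13/16) → index 5
j=6: u_6=131/140 ∈ [13/16, 1) → index 6

0 2 4 4 5 5 6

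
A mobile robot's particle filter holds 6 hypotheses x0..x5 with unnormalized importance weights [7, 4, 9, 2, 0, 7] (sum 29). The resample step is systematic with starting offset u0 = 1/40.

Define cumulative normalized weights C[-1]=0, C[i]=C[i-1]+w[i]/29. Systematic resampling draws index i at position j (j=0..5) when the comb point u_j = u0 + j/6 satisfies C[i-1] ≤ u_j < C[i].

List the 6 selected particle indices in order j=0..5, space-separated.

0 0 1 2 3 5

C = [7/29, 11/29, 20/29, 22/29, 22/29, 1]
j=0: u_0=1/40 ∈ [0, 7/29) → index 0
j=1: u_1=23/120 ∈ [0, 7/29) → index 0
j=2: u_2=43/120 ∈ [7/29, 11/29) → index 1
j=3: u_3=21/40 ∈ [11/29, 20/29) → index 2
j=4: u_4=83/120 ∈ [20/29, 22/29) → index 3
j=5: u_5=103/120 ∈ [22/29, 1) → index 5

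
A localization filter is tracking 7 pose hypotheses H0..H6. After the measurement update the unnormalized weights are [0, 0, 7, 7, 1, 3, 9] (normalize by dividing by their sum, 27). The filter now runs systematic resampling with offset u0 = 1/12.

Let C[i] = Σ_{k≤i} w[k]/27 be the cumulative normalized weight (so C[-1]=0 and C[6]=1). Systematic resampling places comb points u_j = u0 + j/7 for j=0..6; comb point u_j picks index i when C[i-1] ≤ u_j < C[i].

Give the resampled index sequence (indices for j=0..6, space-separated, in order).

C = [0, 0, 7/27, 14/27, 5/9, 2/3, 1]
j=0: u_0=1/12 ∈ [0, 7/27) → index 2
j=1: u_1=19/84 ∈ [0, 7/27) → index 2
j=2: u_2=31/84 ∈ [7/27, 14/27) → index 3
j=3: u_3=43/84 ∈ [7/27, 14/27) → index 3
j=4: u_4=55/84 ∈ [5/9, 2/3) → index 5
j=5: u_5=67/84 ∈ [2/3, 1) → index 6
j=6: u_6=79/84 ∈ [2/3, 1) → index 6

2 2 3 3 5 6 6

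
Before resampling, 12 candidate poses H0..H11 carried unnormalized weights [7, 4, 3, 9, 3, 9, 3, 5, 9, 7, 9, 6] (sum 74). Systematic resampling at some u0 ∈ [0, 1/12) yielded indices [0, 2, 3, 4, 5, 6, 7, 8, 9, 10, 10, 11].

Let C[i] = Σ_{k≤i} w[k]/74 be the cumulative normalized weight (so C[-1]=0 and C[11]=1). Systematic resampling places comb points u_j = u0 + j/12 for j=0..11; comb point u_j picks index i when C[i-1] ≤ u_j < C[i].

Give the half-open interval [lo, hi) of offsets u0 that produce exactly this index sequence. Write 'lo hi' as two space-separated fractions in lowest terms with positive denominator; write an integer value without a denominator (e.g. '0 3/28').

C = [7/74, 11/74, 7/37, 23/74, 13/37, 35/74, 19/37, 43/74, 26/37, 59/74, 34/37, 1]
j=0 picked index 0: u0 ∈ [0, 7/74)
j=1 picked index 2: u0 ∈ [29/444, 47/444)
j=2 picked index 3: u0 ∈ [5/222, 16/111)
j=3 picked index 4: u0 ∈ [9/148, 15/148)
j=4 picked index 5: u0 ∈ [2/111, 31/222)
j=5 picked index 6: u0 ∈ [25/444, 43/444)
j=6 picked index 7: u0 ∈ [1/74, 3/37)
j=7 picked index 8: u0 ∈ [-1/444, 53/444)
j=8 picked index 9: u0 ∈ [4/111, 29/222)
j=9 picked index 10: u0 ∈ [7/148, 25/148)
j=10 picked index 10: u0 ∈ [-4/111, 19/222)
j=11 picked index 11: u0 ∈ [1/444, 1/12)
intersection: [29/444, 3/37)

29/444 3/37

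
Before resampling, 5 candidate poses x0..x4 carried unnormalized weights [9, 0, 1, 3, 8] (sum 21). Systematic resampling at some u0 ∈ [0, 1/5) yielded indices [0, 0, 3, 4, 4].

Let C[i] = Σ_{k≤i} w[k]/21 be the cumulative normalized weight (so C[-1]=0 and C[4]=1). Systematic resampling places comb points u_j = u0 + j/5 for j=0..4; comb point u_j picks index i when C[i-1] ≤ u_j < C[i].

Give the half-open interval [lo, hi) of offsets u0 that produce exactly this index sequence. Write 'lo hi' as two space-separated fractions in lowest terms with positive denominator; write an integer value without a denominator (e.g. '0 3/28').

C = [3/7, 3/7, 10/21, 13/21, 1]
j=0 picked index 0: u0 ∈ [0, 3/7)
j=1 picked index 0: u0 ∈ [-1/5, 8/35)
j=2 picked index 3: u0 ∈ [8/105, 23/105)
j=3 picked index 4: u0 ∈ [2/105, 2/5)
j=4 picked index 4: u0 ∈ [-19/105, 1/5)
intersection: [8/105, 1/5)

8/105 1/5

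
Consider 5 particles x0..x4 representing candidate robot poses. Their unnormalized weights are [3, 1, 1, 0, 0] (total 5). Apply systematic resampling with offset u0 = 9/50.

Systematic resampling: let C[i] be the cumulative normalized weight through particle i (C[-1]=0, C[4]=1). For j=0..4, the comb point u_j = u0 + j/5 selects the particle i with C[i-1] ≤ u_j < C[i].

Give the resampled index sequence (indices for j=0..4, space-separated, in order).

0 0 0 1 2

C = [3/5, 4/5, 1, 1, 1]
j=0: u_0=9/50 ∈ [0, 3/5) → index 0
j=1: u_1=19/50 ∈ [0, 3/5) → index 0
j=2: u_2=29/50 ∈ [0, 3/5) → index 0
j=3: u_3=39/50 ∈ [3/5, 4/5) → index 1
j=4: u_4=49/50 ∈ [4/5, 1) → index 2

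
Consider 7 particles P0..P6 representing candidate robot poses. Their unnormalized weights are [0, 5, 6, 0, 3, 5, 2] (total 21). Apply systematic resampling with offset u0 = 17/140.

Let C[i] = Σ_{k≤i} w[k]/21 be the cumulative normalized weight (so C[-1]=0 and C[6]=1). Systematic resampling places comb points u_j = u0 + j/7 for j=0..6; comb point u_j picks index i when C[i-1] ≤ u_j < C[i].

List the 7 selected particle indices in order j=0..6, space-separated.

1 2 2 4 5 5 6

C = [0, 5/21, 11/21, 11/21, 2/3, 19/21, 1]
j=0: u_0=17/140 ∈ [0, 5/21) → index 1
j=1: u_1=37/140 ∈ [5/21, 11/21) → index 2
j=2: u_2=57/140 ∈ [5/21, 11/21) → index 2
j=3: u_3=11/20 ∈ [11/21, 2/3) → index 4
j=4: u_4=97/140 ∈ [2/3, 19/21) → index 5
j=5: u_5=117/140 ∈ [2/3, 19/21) → index 5
j=6: u_6=137/140 ∈ [19/21, 1) → index 6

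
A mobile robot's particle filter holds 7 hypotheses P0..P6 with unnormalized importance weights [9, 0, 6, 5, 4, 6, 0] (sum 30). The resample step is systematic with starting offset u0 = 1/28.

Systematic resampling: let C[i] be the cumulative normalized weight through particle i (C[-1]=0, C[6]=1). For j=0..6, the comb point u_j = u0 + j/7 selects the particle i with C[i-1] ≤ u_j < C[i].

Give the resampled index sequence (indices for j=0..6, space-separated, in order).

C = [3/10, 3/10, 1/2, 2/3, 4/5, 1, 1]
j=0: u_0=1/28 ∈ [0, 3/10) → index 0
j=1: u_1=5/28 ∈ [0, 3/10) → index 0
j=2: u_2=9/28 ∈ [3/10, 1/2) → index 2
j=3: u_3=13/28 ∈ [3/10, 1/2) → index 2
j=4: u_4=17/28 ∈ [1/2, 2/3) → index 3
j=5: u_5=3/4 ∈ [2/3, 4/5) → index 4
j=6: u_6=25/28 ∈ [4/5, 1) → index 5

0 0 2 2 3 4 5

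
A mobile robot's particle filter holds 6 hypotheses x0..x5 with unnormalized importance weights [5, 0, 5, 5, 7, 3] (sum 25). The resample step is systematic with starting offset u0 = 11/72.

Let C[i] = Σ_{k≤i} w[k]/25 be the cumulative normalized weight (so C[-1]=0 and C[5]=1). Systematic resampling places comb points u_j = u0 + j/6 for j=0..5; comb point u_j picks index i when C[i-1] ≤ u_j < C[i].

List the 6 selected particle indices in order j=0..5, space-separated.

0 2 3 4 4 5

C = [1/5, 1/5, 2/5, 3/5, 22/25, 1]
j=0: u_0=11/72 ∈ [0, 1/5) → index 0
j=1: u_1=23/72 ∈ [1/5, 2/5) → index 2
j=2: u_2=35/72 ∈ [2/5, 3/5) → index 3
j=3: u_3=47/72 ∈ [3/5, 22/25) → index 4
j=4: u_4=59/72 ∈ [3/5, 22/25) → index 4
j=5: u_5=71/72 ∈ [22/25, 1) → index 5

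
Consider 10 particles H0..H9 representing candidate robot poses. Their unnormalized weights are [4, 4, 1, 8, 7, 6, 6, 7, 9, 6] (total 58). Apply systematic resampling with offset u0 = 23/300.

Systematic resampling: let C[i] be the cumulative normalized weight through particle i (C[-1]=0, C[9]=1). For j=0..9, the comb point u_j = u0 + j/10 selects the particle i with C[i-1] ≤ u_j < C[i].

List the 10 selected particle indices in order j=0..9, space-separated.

C = [2/29, 4/29, 9/58, 17/58, 12/29, 15/29, 18/29, 43/58, 26/29, 1]
j=0: u_0=23/300 ∈ [2/29, 4/29) → index 1
j=1: u_1=53/300 ∈ [9/58, 17/58) → index 3
j=2: u_2=83/300 ∈ [9/58, 17/58) → index 3
j=3: u_3=113/300 ∈ [17/58, 12/29) → index 4
j=4: u_4=143/300 ∈ [12/29, 15/29) → index 5
j=5: u_5=173/300 ∈ [15/29, 18/29) → index 6
j=6: u_6=203/300 ∈ [18/29, 43/58) → index 7
j=7: u_7=233/300 ∈ [43/58, 26/29) → index 8
j=8: u_8=263/300 ∈ [43/58, 26/29) → index 8
j=9: u_9=293/300 ∈ [26/29, 1) → index 9

1 3 3 4 5 6 7 8 8 9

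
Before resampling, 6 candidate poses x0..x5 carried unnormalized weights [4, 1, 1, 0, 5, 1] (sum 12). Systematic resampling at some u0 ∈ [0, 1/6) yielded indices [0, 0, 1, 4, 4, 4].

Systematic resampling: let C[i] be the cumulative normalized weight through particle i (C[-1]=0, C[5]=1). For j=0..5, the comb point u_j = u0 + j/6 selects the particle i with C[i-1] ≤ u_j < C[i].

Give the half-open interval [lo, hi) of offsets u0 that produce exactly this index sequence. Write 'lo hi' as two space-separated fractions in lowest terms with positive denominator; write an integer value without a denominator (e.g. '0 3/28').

0 1/12

C = [1/3, 5/12, 1/2, 1/2, 11/12, 1]
j=0 picked index 0: u0 ∈ [0, 1/3)
j=1 picked index 0: u0 ∈ [-1/6, 1/6)
j=2 picked index 1: u0 ∈ [0, 1/12)
j=3 picked index 4: u0 ∈ [0, 5/12)
j=4 picked index 4: u0 ∈ [-1/6, 1/4)
j=5 picked index 4: u0 ∈ [-1/3, 1/12)
intersection: [0, 1/12)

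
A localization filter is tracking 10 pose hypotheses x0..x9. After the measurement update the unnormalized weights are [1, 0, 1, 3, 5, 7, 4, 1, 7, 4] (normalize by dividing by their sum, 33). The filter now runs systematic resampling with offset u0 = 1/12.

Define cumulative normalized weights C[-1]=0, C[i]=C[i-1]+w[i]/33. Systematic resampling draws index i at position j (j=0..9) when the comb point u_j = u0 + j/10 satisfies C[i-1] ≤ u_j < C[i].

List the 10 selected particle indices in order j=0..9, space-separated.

3 4 4 5 5 6 8 8 9 9

C = [1/33, 1/33, 2/33, 5/33, 10/33, 17/33, 7/11, 2/3, 29/33, 1]
j=0: u_0=1/12 ∈ [2/33, 5/33) → index 3
j=1: u_1=11/60 ∈ [5/33, 10/33) → index 4
j=2: u_2=17/60 ∈ [5/33, 10/33) → index 4
j=3: u_3=23/60 ∈ [10/33, 17/33) → index 5
j=4: u_4=29/60 ∈ [10/33, 17/33) → index 5
j=5: u_5=7/12 ∈ [17/33, 7/11) → index 6
j=6: u_6=41/60 ∈ [2/3, 29/33) → index 8
j=7: u_7=47/60 ∈ [2/3, 29/33) → index 8
j=8: u_8=53/60 ∈ [29/33, 1) → index 9
j=9: u_9=59/60 ∈ [29/33, 1) → index 9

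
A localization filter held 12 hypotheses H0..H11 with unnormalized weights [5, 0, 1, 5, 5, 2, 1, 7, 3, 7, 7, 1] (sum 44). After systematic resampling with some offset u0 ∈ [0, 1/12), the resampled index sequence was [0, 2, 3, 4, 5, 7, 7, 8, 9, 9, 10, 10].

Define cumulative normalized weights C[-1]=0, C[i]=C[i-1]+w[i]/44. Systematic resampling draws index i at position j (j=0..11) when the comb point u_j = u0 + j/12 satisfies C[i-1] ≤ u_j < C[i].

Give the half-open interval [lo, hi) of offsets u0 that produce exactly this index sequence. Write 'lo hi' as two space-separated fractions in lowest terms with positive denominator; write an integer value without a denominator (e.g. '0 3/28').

1/33 7/132

C = [5/44, 5/44, 3/22, 1/4, 4/11, 9/22, 19/44, 13/22, 29/44, 9/11, 43/44, 1]
j=0 picked index 0: u0 ∈ [0, 5/44)
j=1 picked index 2: u0 ∈ [1/33, 7/132)
j=2 picked index 3: u0 ∈ [-1/33, 1/12)
j=3 picked index 4: u0 ∈ [0, 5/44)
j=4 picked index 5: u0 ∈ [1/33, 5/66)
j=5 picked index 7: u0 ∈ [1/66, 23/132)
j=6 picked index 7: u0 ∈ [-3/44, 1/11)
j=7 picked index 8: u0 ∈ [1/132, 5/66)
j=8 picked index 9: u0 ∈ [-1/132, 5/33)
j=9 picked index 9: u0 ∈ [-1/11, 3/44)
j=10 picked index 10: u0 ∈ [-1/66, 19/132)
j=11 picked index 10: u0 ∈ [-13/132, 2/33)
intersection: [1/33, 7/132)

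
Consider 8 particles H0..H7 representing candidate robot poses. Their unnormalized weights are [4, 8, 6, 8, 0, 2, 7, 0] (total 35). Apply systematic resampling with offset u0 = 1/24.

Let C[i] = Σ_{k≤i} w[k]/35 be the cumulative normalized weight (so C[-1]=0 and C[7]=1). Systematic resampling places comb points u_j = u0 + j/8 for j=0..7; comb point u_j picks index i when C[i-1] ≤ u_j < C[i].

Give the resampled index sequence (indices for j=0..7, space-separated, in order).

0 1 1 2 3 3 5 6

C = [4/35, 12/35, 18/35, 26/35, 26/35, 4/5, 1, 1]
j=0: u_0=1/24 ∈ [0, 4/35) → index 0
j=1: u_1=1/6 ∈ [4/35, 12/35) → index 1
j=2: u_2=7/24 ∈ [4/35, 12/35) → index 1
j=3: u_3=5/12 ∈ [12/35, 18/35) → index 2
j=4: u_4=13/24 ∈ [18/35, 26/35) → index 3
j=5: u_5=2/3 ∈ [18/35, 26/35) → index 3
j=6: u_6=19/24 ∈ [26/35, 4/5) → index 5
j=7: u_7=11/12 ∈ [4/5, 1) → index 6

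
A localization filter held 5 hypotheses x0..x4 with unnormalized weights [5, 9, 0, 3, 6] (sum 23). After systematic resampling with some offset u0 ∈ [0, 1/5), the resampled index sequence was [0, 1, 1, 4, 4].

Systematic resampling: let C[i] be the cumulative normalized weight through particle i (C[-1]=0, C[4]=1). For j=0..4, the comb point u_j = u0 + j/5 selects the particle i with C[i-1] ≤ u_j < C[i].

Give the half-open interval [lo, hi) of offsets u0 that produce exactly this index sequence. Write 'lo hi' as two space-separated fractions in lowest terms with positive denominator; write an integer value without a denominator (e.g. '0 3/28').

16/115 1/5

C = [5/23, 14/23, 14/23, 17/23, 1]
j=0 picked index 0: u0 ∈ [0, 5/23)
j=1 picked index 1: u0 ∈ [2/115, 47/115)
j=2 picked index 1: u0 ∈ [-21/115, 24/115)
j=3 picked index 4: u0 ∈ [16/115, 2/5)
j=4 picked index 4: u0 ∈ [-7/115, 1/5)
intersection: [16/115, 1/5)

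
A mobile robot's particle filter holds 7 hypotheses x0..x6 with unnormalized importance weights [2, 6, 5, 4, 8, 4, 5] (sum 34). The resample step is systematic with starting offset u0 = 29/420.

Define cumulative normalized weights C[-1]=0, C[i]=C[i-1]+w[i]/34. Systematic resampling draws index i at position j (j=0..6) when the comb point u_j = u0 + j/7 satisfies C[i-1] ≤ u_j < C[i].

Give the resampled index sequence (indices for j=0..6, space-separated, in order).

C = [1/17, 4/17, 13/34, 1/2, 25/34, 29/34, 1]
j=0: u_0=29/420 ∈ [1/17, 4/17) → index 1
j=1: u_1=89/420 ∈ [1/17, 4/17) → index 1
j=2: u_2=149/420 ∈ [4/17, 13/34) → index 2
j=3: u_3=209/420 ∈ [13/34, 1/2) → index 3
j=4: u_4=269/420 ∈ [1/2, 25/34) → index 4
j=5: u_5=47/60 ∈ [25/34, 29/34) → index 5
j=6: u_6=389/420 ∈ [29/34, 1) → index 6

1 1 2 3 4 5 6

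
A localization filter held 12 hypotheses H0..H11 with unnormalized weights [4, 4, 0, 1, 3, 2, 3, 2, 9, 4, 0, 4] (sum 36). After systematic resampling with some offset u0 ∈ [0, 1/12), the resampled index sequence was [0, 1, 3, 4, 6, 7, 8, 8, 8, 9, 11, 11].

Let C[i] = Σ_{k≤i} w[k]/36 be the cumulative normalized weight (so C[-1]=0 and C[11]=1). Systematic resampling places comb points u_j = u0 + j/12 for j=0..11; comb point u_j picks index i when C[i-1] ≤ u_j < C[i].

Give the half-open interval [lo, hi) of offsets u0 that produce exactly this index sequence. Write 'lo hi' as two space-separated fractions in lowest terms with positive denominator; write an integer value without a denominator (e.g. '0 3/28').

C = [1/9, 2/9, 2/9, 1/4, 1/3, 7/18, 17/36, 19/36, 7/9, 8/9, 8/9, 1]
j=0 picked index 0: u0 ∈ [0, 1/9)
j=1 picked index 1: u0 ∈ [1/36, 5/36)
j=2 picked index 3: u0 ∈ [1/18, 1/12)
j=3 picked index 4: u0 ∈ [0, 1/12)
j=4 picked index 6: u0 ∈ [1/18, 5/36)
j=5 picked index 7: u0 ∈ [1/18, 1/9)
j=6 picked index 8: u0 ∈ [1/36, 5/18)
j=7 picked index 8: u0 ∈ [-1/18, 7/36)
j=8 picked index 8: u0 ∈ [-5/36, 1/9)
j=9 picked index 9: u0 ∈ [1/36, 5/36)
j=10 picked index 11: u0 ∈ [1/18, 1/6)
j=11 picked index 11: u0 ∈ [-1/36, 1/12)
intersection: [1/18, 1/12)

1/18 1/12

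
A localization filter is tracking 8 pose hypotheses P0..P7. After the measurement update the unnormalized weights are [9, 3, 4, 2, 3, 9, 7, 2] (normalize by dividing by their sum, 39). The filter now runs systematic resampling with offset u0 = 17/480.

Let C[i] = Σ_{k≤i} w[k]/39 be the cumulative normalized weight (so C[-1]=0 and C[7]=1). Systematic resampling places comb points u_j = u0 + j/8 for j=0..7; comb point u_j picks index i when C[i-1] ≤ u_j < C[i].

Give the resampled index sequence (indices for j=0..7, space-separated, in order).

0 0 1 3 4 5 6 6

C = [3/13, 4/13, 16/39, 6/13, 7/13, 10/13, 37/39, 1]
j=0: u_0=17/480 ∈ [0, 3/13) → index 0
j=1: u_1=77/480 ∈ [0, 3/13) → index 0
j=2: u_2=137/480 ∈ [3/13, 4/13) → index 1
j=3: u_3=197/480 ∈ [16/39, 6/13) → index 3
j=4: u_4=257/480 ∈ [6/13, 7/13) → index 4
j=5: u_5=317/480 ∈ [7/13, 10/13) → index 5
j=6: u_6=377/480 ∈ [10/13, 37/39) → index 6
j=7: u_7=437/480 ∈ [10/13, 37/39) → index 6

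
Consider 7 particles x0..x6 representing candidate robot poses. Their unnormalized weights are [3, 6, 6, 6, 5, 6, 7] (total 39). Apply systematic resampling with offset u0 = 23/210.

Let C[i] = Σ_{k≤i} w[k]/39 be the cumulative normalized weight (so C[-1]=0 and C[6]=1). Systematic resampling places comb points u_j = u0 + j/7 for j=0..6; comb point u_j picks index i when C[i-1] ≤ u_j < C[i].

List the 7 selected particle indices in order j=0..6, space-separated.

C = [1/13, 3/13, 5/13, 7/13, 2/3, 32/39, 1]
j=0: u_0=23/210 ∈ [1/13, 3/13) → index 1
j=1: u_1=53/210 ∈ [3/13, 5/13) → index 2
j=2: u_2=83/210 ∈ [5/13, 7/13) → index 3
j=3: u_3=113/210 ∈ [5/13, 7/13) → index 3
j=4: u_4=143/210 ∈ [2/3, 32/39) → index 5
j=5: u_5=173/210 ∈ [32/39, 1) → index 6
j=6: u_6=29/30 ∈ [32/39, 1) → index 6

1 2 3 3 5 6 6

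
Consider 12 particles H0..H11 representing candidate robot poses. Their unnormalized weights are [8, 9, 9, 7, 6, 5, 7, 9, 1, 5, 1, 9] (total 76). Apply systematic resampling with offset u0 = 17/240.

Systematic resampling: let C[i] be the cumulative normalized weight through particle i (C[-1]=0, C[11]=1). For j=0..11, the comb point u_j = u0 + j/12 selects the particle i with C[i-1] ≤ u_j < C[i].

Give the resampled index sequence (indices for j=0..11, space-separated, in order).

0 1 2 2 3 4 5 6 7 9 11 11

C = [2/19, 17/76, 13/38, 33/76, 39/76, 11/19, 51/76, 15/19, 61/76, 33/38, 67/76, 1]
j=0: u_0=17/240 ∈ [0, 2/19) → index 0
j=1: u_1=37/240 ∈ [2/19, 17/76) → index 1
j=2: u_2=19/80 ∈ [17/76, 13/38) → index 2
j=3: u_3=77/240 ∈ [17/76, 13/38) → index 2
j=4: u_4=97/240 ∈ [13/38, 33/76) → index 3
j=5: u_5=39/80 ∈ [33/76, 39/76) → index 4
j=6: u_6=137/240 ∈ [39/76, 11/19) → index 5
j=7: u_7=157/240 ∈ [11/19, 51/76) → index 6
j=8: u_8=59/80 ∈ [51/76, 15/19) → index 7
j=9: u_9=197/240 ∈ [61/76, 33/38) → index 9
j=10: u_10=217/240 ∈ [67/76, 1) → index 11
j=11: u_11=79/80 ∈ [67/76, 1) → index 11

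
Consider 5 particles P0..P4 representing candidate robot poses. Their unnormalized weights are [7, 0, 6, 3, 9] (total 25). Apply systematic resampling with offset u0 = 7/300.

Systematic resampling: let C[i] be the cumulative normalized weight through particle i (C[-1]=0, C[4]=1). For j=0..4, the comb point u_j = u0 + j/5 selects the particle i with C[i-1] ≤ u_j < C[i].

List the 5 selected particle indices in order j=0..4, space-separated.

C = [7/25, 7/25, 13/25, 16/25, 1]
j=0: u_0=7/300 ∈ [0, 7/25) → index 0
j=1: u_1=67/300 ∈ [0, 7/25) → index 0
j=2: u_2=127/300 ∈ [7/25, 13/25) → index 2
j=3: u_3=187/300 ∈ [13/25, 16/25) → index 3
j=4: u_4=247/300 ∈ [16/25, 1) → index 4

0 0 2 3 4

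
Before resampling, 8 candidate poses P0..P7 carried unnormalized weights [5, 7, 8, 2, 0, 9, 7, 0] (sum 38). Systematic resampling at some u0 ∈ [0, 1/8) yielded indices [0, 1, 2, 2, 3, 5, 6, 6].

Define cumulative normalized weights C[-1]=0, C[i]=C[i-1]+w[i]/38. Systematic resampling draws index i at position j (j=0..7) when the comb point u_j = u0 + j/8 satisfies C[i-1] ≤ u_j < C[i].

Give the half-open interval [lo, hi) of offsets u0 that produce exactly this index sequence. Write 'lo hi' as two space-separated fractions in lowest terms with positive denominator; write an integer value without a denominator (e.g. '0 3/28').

5/76 3/38

C = [5/38, 6/19, 10/19, 11/19, 11/19, 31/38, 1, 1]
j=0 picked index 0: u0 ∈ [0, 5/38)
j=1 picked index 1: u0 ∈ [1/152, 29/152)
j=2 picked index 2: u0 ∈ [5/76, 21/76)
j=3 picked index 2: u0 ∈ [-9/152, 23/152)
j=4 picked index 3: u0 ∈ [1/38, 3/38)
j=5 picked index 5: u0 ∈ [-7/152, 29/152)
j=6 picked index 6: u0 ∈ [5/76, 1/4)
j=7 picked index 6: u0 ∈ [-9/152, 1/8)
intersection: [5/76, 3/38)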